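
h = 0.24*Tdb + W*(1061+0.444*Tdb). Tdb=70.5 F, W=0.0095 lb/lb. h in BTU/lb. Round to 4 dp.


h = 0.24*70.5 + 0.0095*(1061+0.444*70.5) = 27.2969 BTU/lb

27.2969 BTU/lb


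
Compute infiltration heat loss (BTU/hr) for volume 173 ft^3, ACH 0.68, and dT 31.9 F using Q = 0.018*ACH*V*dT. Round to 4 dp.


Q = 0.018 * 0.68 * 173 * 31.9 = 67.5489 BTU/hr

67.5489 BTU/hr


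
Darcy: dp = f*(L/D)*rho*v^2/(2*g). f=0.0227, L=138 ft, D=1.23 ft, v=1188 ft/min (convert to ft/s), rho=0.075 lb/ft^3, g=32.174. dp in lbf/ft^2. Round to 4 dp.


v_fps = 1188/60 = 19.8 ft/s
dp = 0.0227*(138/1.23)*0.075*19.8^2/(2*32.174) = 1.1637 lbf/ft^2

1.1637 lbf/ft^2


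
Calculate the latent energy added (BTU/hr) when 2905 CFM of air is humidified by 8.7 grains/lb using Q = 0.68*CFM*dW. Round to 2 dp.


Q = 0.68 * 2905 * 8.7 = 17185.98 BTU/hr

17185.98 BTU/hr


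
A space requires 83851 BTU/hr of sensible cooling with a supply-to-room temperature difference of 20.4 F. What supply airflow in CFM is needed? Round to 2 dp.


CFM = 83851 / (1.08 * 20.4) = 3805.87

3805.87 CFM


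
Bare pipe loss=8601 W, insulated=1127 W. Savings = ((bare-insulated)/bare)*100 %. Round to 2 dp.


Savings = ((8601-1127)/8601)*100 = 86.90 %

86.90 %


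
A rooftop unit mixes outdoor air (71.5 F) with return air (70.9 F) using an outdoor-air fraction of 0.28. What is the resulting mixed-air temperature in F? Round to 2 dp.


T_mix = 0.28*71.5 + 0.72*70.9 = 71.07 F

71.07 F


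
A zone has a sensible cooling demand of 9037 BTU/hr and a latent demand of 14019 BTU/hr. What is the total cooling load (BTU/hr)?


Qt = 9037 + 14019 = 23056 BTU/hr

23056 BTU/hr


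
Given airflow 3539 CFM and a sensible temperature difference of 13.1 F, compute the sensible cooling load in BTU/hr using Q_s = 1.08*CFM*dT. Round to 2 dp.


Q = 1.08 * 3539 * 13.1 = 50069.77 BTU/hr

50069.77 BTU/hr


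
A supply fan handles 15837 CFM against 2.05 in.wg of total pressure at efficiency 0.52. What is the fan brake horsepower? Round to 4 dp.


BHP = 15837 * 2.05 / (6356 * 0.52) = 9.8229 hp

9.8229 hp


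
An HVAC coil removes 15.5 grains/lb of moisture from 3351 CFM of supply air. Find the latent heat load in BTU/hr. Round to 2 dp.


Q = 0.68 * 3351 * 15.5 = 35319.54 BTU/hr

35319.54 BTU/hr


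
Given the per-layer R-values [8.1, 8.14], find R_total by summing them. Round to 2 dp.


R_total = 8.1 + 8.14 = 16.24

16.24


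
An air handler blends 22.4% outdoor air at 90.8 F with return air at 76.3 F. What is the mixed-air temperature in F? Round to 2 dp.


T_mix = 76.3 + (22.4/100)*(90.8-76.3) = 79.55 F

79.55 F


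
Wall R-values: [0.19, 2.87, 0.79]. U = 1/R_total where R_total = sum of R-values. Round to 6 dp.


R_total = 0.19 + 2.87 + 0.79 = 3.85
U = 1/3.85 = 0.259740

0.259740


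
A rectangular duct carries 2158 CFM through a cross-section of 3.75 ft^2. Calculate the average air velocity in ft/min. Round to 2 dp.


V = 2158 / 3.75 = 575.47 ft/min

575.47 ft/min


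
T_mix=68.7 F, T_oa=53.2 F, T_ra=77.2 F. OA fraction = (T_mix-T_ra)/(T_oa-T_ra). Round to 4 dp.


frac = (68.7 - 77.2) / (53.2 - 77.2) = 0.3542

0.3542


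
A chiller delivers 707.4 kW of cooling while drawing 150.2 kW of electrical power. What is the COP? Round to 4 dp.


COP = 707.4 / 150.2 = 4.7097

4.7097


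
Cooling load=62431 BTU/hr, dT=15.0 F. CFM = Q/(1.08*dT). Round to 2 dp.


CFM = 62431 / (1.08 * 15.0) = 3853.77

3853.77 CFM


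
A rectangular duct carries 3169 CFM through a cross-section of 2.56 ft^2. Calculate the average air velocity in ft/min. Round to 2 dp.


V = 3169 / 2.56 = 1237.89 ft/min

1237.89 ft/min


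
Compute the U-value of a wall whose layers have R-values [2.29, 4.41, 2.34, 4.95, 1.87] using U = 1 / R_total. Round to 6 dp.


R_total = 2.29 + 4.41 + 2.34 + 4.95 + 1.87 = 15.86
U = 1/15.86 = 0.063052

0.063052


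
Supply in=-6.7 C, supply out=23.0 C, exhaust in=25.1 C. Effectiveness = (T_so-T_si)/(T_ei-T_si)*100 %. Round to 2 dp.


eff = (23.0-(-6.7))/(25.1-(-6.7))*100 = 93.40 %

93.40 %


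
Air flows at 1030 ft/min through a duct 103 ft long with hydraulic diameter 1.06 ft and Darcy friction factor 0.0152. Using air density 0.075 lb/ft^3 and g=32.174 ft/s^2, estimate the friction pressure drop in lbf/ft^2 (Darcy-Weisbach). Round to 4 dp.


v_fps = 1030/60 = 17.1667 ft/s
dp = 0.0152*(103/1.06)*0.075*17.1667^2/(2*32.174) = 0.5073 lbf/ft^2

0.5073 lbf/ft^2


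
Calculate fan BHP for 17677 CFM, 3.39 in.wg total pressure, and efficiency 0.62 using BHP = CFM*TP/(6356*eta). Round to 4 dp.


BHP = 17677 * 3.39 / (6356 * 0.62) = 15.2066 hp

15.2066 hp


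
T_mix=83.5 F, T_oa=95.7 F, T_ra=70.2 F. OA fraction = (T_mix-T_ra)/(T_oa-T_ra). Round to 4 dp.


frac = (83.5 - 70.2) / (95.7 - 70.2) = 0.5216

0.5216


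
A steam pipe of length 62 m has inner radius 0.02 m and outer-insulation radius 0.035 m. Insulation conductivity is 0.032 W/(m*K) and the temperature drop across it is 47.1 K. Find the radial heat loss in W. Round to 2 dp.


Q = 2*pi*0.032*62*47.1/ln(0.035/0.02) = 1049.19 W

1049.19 W


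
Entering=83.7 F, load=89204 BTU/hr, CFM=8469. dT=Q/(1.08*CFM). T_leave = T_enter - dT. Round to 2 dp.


dT = 89204/(1.08*8469) = 9.7528
T_leave = 83.7 - 9.7528 = 73.95 F

73.95 F


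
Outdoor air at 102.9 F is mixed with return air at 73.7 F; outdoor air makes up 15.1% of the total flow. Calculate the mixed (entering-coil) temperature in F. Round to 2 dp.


T_mix = 73.7 + (15.1/100)*(102.9-73.7) = 78.11 F

78.11 F


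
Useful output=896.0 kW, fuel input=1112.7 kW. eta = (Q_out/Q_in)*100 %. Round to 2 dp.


eta = (896.0/1112.7)*100 = 80.52 %

80.52 %


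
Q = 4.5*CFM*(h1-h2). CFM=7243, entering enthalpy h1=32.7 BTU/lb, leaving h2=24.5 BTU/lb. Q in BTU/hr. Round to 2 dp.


Q = 4.5 * 7243 * (32.7 - 24.5) = 267266.70 BTU/hr

267266.70 BTU/hr


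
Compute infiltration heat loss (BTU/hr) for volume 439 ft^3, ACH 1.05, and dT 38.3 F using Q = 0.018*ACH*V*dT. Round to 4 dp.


Q = 0.018 * 1.05 * 439 * 38.3 = 317.7789 BTU/hr

317.7789 BTU/hr


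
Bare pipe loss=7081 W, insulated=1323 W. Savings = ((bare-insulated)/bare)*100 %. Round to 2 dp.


Savings = ((7081-1323)/7081)*100 = 81.32 %

81.32 %


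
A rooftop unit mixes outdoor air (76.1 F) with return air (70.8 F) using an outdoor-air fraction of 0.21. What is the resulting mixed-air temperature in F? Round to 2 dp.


T_mix = 0.21*76.1 + 0.79*70.8 = 71.91 F

71.91 F


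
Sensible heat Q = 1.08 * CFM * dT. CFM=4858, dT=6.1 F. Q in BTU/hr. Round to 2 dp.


Q = 1.08 * 4858 * 6.1 = 32004.50 BTU/hr

32004.50 BTU/hr


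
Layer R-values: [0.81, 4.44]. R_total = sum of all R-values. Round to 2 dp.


R_total = 0.81 + 4.44 = 5.25

5.25


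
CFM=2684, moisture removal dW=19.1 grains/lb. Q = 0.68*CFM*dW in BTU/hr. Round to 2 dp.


Q = 0.68 * 2684 * 19.1 = 34859.79 BTU/hr

34859.79 BTU/hr


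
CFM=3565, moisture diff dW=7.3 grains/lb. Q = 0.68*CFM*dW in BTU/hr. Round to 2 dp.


Q = 0.68 * 3565 * 7.3 = 17696.66 BTU/hr

17696.66 BTU/hr


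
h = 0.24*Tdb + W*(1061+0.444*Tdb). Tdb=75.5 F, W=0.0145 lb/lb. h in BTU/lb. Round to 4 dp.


h = 0.24*75.5 + 0.0145*(1061+0.444*75.5) = 33.9906 BTU/lb

33.9906 BTU/lb


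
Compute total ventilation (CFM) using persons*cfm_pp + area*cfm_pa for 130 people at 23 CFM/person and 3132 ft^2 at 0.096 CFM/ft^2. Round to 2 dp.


Total = 130*23 + 3132*0.096 = 3290.67 CFM

3290.67 CFM


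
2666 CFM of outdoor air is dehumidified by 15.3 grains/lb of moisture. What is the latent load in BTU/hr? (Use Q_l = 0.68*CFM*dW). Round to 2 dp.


Q = 0.68 * 2666 * 15.3 = 27737.06 BTU/hr

27737.06 BTU/hr


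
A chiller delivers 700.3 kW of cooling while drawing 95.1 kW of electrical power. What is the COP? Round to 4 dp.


COP = 700.3 / 95.1 = 7.3638

7.3638


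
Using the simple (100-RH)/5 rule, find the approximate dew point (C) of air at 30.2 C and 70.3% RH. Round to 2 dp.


Td = 30.2 - (100-70.3)/5 = 24.26 C

24.26 C


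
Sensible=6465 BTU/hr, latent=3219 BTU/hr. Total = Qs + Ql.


Qt = 6465 + 3219 = 9684 BTU/hr

9684 BTU/hr


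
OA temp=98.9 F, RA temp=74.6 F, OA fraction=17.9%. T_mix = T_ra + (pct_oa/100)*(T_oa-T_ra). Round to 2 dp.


T_mix = 74.6 + (17.9/100)*(98.9-74.6) = 78.95 F

78.95 F


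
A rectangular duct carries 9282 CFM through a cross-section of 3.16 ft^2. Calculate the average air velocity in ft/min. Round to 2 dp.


V = 9282 / 3.16 = 2937.34 ft/min

2937.34 ft/min


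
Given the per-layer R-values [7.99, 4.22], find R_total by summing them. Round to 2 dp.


R_total = 7.99 + 4.22 = 12.21

12.21


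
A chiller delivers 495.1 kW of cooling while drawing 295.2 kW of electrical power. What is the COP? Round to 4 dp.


COP = 495.1 / 295.2 = 1.6772

1.6772


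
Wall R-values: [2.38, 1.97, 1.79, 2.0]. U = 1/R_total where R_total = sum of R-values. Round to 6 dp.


R_total = 2.38 + 1.97 + 1.79 + 2.0 = 8.14
U = 1/8.14 = 0.122850

0.122850


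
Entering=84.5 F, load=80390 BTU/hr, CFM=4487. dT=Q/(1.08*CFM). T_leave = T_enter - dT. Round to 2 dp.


dT = 80390/(1.08*4487) = 16.5891
T_leave = 84.5 - 16.5891 = 67.91 F

67.91 F


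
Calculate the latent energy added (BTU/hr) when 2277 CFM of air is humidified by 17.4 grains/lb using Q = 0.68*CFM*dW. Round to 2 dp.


Q = 0.68 * 2277 * 17.4 = 26941.46 BTU/hr

26941.46 BTU/hr


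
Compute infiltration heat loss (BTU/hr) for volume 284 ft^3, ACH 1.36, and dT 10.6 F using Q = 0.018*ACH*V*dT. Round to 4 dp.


Q = 0.018 * 1.36 * 284 * 10.6 = 73.6946 BTU/hr

73.6946 BTU/hr


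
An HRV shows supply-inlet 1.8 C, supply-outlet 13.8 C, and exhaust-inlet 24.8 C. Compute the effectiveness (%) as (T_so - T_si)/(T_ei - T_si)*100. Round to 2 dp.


eff = (13.8-1.8)/(24.8-1.8)*100 = 52.17 %

52.17 %


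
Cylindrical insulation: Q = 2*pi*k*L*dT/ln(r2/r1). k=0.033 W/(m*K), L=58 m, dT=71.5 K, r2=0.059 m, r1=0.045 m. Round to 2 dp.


Q = 2*pi*0.033*58*71.5/ln(0.059/0.045) = 3174.38 W

3174.38 W


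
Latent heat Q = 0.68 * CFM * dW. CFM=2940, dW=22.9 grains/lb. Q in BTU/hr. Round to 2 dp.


Q = 0.68 * 2940 * 22.9 = 45781.68 BTU/hr

45781.68 BTU/hr


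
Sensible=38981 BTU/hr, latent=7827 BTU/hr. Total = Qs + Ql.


Qt = 38981 + 7827 = 46808 BTU/hr

46808 BTU/hr


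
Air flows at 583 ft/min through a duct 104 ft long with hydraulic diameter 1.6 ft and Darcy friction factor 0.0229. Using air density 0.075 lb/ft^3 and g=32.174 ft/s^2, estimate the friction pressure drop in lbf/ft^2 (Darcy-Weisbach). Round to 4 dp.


v_fps = 583/60 = 9.7167 ft/s
dp = 0.0229*(104/1.6)*0.075*9.7167^2/(2*32.174) = 0.1638 lbf/ft^2

0.1638 lbf/ft^2


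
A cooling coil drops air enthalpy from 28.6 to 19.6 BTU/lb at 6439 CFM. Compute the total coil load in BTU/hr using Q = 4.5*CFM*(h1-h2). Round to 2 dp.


Q = 4.5 * 6439 * (28.6 - 19.6) = 260779.50 BTU/hr

260779.50 BTU/hr


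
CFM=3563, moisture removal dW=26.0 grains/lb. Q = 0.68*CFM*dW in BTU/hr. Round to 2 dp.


Q = 0.68 * 3563 * 26.0 = 62993.84 BTU/hr

62993.84 BTU/hr


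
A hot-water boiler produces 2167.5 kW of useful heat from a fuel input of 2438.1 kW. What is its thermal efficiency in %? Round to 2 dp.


eta = (2167.5/2438.1)*100 = 88.90 %

88.90 %


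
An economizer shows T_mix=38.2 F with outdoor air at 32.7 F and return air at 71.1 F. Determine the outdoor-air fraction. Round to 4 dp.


frac = (38.2 - 71.1) / (32.7 - 71.1) = 0.8568

0.8568


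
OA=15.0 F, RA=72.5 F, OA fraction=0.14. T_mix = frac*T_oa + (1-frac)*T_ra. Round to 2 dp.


T_mix = 0.14*15.0 + 0.86*72.5 = 64.45 F

64.45 F


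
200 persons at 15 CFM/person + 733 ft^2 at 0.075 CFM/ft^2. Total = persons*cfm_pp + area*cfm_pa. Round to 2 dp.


Total = 200*15 + 733*0.075 = 3054.98 CFM

3054.98 CFM


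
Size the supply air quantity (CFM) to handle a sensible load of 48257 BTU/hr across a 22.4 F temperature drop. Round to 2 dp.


CFM = 48257 / (1.08 * 22.4) = 1994.75

1994.75 CFM


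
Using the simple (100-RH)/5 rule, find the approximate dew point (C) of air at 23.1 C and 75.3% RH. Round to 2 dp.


Td = 23.1 - (100-75.3)/5 = 18.16 C

18.16 C


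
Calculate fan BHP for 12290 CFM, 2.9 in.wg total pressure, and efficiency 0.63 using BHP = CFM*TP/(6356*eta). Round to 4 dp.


BHP = 12290 * 2.9 / (6356 * 0.63) = 8.9007 hp

8.9007 hp


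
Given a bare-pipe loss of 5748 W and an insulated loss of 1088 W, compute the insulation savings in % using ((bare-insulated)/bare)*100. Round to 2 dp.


Savings = ((5748-1088)/5748)*100 = 81.07 %

81.07 %


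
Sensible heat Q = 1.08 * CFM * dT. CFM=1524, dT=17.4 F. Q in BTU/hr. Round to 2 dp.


Q = 1.08 * 1524 * 17.4 = 28639.01 BTU/hr

28639.01 BTU/hr


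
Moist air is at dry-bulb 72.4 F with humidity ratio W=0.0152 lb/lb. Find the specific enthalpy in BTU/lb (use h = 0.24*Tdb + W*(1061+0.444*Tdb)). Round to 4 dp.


h = 0.24*72.4 + 0.0152*(1061+0.444*72.4) = 33.9918 BTU/lb

33.9918 BTU/lb


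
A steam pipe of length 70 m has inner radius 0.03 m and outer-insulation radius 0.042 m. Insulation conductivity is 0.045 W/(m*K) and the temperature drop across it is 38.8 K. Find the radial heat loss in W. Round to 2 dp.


Q = 2*pi*0.045*70*38.8/ln(0.042/0.03) = 2282.30 W

2282.30 W


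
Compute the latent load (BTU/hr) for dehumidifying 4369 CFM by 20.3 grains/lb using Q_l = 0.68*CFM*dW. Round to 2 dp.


Q = 0.68 * 4369 * 20.3 = 60309.68 BTU/hr

60309.68 BTU/hr


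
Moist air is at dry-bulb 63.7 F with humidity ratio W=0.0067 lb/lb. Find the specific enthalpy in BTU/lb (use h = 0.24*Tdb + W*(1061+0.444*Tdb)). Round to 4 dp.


h = 0.24*63.7 + 0.0067*(1061+0.444*63.7) = 22.5862 BTU/lb

22.5862 BTU/lb


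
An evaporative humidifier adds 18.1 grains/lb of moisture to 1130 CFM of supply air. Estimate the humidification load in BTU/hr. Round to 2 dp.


Q = 0.68 * 1130 * 18.1 = 13908.04 BTU/hr

13908.04 BTU/hr


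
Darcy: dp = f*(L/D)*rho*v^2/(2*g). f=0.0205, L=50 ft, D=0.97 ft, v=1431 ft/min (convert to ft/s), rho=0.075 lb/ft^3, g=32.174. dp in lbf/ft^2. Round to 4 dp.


v_fps = 1431/60 = 23.85 ft/s
dp = 0.0205*(50/0.97)*0.075*23.85^2/(2*32.174) = 0.7006 lbf/ft^2

0.7006 lbf/ft^2


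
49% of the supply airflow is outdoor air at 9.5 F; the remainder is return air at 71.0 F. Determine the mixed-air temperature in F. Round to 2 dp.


T_mix = 0.49*9.5 + 0.51*71.0 = 40.87 F

40.87 F


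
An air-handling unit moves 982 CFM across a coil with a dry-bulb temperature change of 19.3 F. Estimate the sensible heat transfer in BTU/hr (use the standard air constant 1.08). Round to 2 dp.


Q = 1.08 * 982 * 19.3 = 20468.81 BTU/hr

20468.81 BTU/hr


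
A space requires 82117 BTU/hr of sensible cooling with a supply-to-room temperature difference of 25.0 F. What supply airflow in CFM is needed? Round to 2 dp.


CFM = 82117 / (1.08 * 25.0) = 3041.37

3041.37 CFM


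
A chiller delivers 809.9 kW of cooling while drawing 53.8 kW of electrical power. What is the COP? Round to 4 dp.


COP = 809.9 / 53.8 = 15.0539

15.0539


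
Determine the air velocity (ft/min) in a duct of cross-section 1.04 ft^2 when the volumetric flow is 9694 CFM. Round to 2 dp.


V = 9694 / 1.04 = 9321.15 ft/min

9321.15 ft/min


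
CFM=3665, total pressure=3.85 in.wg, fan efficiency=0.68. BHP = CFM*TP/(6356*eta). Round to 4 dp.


BHP = 3665 * 3.85 / (6356 * 0.68) = 3.2647 hp

3.2647 hp


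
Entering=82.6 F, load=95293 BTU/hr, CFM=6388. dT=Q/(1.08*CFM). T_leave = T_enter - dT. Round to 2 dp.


dT = 95293/(1.08*6388) = 13.8125
T_leave = 82.6 - 13.8125 = 68.79 F

68.79 F


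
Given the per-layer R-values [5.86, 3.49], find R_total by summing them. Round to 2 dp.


R_total = 5.86 + 3.49 = 9.35

9.35


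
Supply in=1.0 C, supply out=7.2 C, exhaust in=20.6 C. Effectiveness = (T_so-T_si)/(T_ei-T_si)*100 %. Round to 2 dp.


eff = (7.2-1.0)/(20.6-1.0)*100 = 31.63 %

31.63 %


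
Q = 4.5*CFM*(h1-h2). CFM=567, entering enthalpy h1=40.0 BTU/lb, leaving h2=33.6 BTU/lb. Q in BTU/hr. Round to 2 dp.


Q = 4.5 * 567 * (40.0 - 33.6) = 16329.60 BTU/hr

16329.60 BTU/hr


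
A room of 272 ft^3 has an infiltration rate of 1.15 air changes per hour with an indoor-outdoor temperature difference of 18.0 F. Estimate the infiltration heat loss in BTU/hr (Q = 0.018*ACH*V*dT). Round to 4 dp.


Q = 0.018 * 1.15 * 272 * 18.0 = 101.3472 BTU/hr

101.3472 BTU/hr


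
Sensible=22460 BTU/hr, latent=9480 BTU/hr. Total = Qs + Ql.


Qt = 22460 + 9480 = 31940 BTU/hr

31940 BTU/hr


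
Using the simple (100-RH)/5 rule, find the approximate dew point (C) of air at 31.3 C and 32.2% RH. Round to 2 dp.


Td = 31.3 - (100-32.2)/5 = 17.74 C

17.74 C


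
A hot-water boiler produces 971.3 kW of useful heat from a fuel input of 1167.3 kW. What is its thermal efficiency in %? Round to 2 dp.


eta = (971.3/1167.3)*100 = 83.21 %

83.21 %


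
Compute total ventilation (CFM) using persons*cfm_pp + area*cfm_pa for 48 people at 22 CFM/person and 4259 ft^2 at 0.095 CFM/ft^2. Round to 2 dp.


Total = 48*22 + 4259*0.095 = 1460.61 CFM

1460.61 CFM


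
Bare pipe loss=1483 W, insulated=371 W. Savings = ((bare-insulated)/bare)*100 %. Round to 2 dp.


Savings = ((1483-371)/1483)*100 = 74.98 %

74.98 %


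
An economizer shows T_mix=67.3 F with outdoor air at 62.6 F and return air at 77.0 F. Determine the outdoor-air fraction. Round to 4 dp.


frac = (67.3 - 77.0) / (62.6 - 77.0) = 0.6736

0.6736


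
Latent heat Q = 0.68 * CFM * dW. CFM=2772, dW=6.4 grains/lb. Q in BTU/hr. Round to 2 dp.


Q = 0.68 * 2772 * 6.4 = 12063.74 BTU/hr

12063.74 BTU/hr


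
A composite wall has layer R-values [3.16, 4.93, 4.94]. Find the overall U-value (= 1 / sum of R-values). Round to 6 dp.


R_total = 3.16 + 4.93 + 4.94 = 13.03
U = 1/13.03 = 0.076746

0.076746


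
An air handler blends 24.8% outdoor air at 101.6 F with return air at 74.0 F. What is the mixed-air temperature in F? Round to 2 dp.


T_mix = 74.0 + (24.8/100)*(101.6-74.0) = 80.84 F

80.84 F


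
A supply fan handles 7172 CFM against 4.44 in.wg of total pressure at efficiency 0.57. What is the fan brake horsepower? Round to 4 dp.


BHP = 7172 * 4.44 / (6356 * 0.57) = 8.7895 hp

8.7895 hp


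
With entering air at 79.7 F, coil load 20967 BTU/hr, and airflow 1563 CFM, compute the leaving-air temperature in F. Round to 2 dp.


dT = 20967/(1.08*1563) = 12.4209
T_leave = 79.7 - 12.4209 = 67.28 F

67.28 F


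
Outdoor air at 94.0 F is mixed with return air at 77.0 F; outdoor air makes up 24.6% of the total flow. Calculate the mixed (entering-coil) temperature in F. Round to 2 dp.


T_mix = 77.0 + (24.6/100)*(94.0-77.0) = 81.18 F

81.18 F


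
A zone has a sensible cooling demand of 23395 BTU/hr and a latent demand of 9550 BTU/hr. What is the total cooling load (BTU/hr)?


Qt = 23395 + 9550 = 32945 BTU/hr

32945 BTU/hr


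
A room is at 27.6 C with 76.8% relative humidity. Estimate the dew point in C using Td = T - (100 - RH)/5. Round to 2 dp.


Td = 27.6 - (100-76.8)/5 = 22.96 C

22.96 C


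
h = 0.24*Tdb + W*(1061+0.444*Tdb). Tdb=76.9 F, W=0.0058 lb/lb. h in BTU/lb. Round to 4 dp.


h = 0.24*76.9 + 0.0058*(1061+0.444*76.9) = 24.8078 BTU/lb

24.8078 BTU/lb


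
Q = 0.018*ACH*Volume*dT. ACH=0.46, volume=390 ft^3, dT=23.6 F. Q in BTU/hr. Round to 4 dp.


Q = 0.018 * 0.46 * 390 * 23.6 = 76.2091 BTU/hr

76.2091 BTU/hr


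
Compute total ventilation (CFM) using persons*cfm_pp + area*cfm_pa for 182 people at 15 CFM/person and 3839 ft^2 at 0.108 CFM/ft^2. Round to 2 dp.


Total = 182*15 + 3839*0.108 = 3144.61 CFM

3144.61 CFM


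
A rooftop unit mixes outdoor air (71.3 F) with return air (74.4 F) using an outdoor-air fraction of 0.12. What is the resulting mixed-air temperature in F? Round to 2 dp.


T_mix = 0.12*71.3 + 0.88*74.4 = 74.03 F

74.03 F


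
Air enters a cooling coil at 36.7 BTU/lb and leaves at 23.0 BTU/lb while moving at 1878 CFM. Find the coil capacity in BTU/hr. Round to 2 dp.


Q = 4.5 * 1878 * (36.7 - 23.0) = 115778.70 BTU/hr

115778.70 BTU/hr


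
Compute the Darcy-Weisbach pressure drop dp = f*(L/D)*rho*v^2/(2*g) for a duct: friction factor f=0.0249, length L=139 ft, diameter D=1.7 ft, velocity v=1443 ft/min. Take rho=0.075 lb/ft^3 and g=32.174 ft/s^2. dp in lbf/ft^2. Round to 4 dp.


v_fps = 1443/60 = 24.05 ft/s
dp = 0.0249*(139/1.7)*0.075*24.05^2/(2*32.174) = 1.3725 lbf/ft^2

1.3725 lbf/ft^2


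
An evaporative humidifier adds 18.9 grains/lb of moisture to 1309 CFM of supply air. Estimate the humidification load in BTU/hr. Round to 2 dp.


Q = 0.68 * 1309 * 18.9 = 16823.27 BTU/hr

16823.27 BTU/hr


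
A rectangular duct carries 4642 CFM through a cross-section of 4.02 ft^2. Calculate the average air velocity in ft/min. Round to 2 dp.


V = 4642 / 4.02 = 1154.73 ft/min

1154.73 ft/min


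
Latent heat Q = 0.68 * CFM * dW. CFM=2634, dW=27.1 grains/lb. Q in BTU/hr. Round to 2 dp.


Q = 0.68 * 2634 * 27.1 = 48539.35 BTU/hr

48539.35 BTU/hr


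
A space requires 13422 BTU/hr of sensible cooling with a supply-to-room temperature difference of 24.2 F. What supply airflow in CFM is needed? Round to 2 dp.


CFM = 13422 / (1.08 * 24.2) = 513.54

513.54 CFM


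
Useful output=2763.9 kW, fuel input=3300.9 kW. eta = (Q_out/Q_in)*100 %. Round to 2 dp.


eta = (2763.9/3300.9)*100 = 83.73 %

83.73 %


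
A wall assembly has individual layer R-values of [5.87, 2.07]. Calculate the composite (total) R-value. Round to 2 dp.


R_total = 5.87 + 2.07 = 7.94

7.94


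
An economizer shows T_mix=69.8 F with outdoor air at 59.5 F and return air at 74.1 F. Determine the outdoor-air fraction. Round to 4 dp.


frac = (69.8 - 74.1) / (59.5 - 74.1) = 0.2945

0.2945


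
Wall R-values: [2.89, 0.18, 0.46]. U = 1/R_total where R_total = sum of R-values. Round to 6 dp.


R_total = 2.89 + 0.18 + 0.46 = 3.53
U = 1/3.53 = 0.283286

0.283286


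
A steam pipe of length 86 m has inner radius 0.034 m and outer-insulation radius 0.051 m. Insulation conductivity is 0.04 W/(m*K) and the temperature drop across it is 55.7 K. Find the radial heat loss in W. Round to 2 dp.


Q = 2*pi*0.04*86*55.7/ln(0.051/0.034) = 2969.20 W

2969.20 W


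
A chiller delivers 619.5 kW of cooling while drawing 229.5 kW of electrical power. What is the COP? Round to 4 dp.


COP = 619.5 / 229.5 = 2.6993

2.6993


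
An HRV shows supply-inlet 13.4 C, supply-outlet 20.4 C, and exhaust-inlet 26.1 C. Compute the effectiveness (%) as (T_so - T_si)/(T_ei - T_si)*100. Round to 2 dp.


eff = (20.4-13.4)/(26.1-13.4)*100 = 55.12 %

55.12 %


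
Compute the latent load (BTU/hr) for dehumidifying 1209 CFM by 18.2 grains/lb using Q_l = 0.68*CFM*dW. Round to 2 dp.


Q = 0.68 * 1209 * 18.2 = 14962.58 BTU/hr

14962.58 BTU/hr


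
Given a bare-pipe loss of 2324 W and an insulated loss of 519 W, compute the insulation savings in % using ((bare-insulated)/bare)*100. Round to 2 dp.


Savings = ((2324-519)/2324)*100 = 77.67 %

77.67 %


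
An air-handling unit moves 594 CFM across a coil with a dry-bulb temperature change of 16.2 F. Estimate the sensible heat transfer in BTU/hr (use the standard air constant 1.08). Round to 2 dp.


Q = 1.08 * 594 * 16.2 = 10392.62 BTU/hr

10392.62 BTU/hr


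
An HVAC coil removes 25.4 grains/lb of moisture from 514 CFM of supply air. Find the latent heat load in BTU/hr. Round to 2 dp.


Q = 0.68 * 514 * 25.4 = 8877.81 BTU/hr

8877.81 BTU/hr


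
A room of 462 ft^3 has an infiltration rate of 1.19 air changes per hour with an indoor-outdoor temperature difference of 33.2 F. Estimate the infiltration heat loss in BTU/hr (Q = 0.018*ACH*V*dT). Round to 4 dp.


Q = 0.018 * 1.19 * 462 * 33.2 = 328.5485 BTU/hr

328.5485 BTU/hr


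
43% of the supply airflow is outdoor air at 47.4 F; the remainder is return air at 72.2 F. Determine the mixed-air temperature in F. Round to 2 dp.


T_mix = 0.43*47.4 + 0.57*72.2 = 61.54 F

61.54 F


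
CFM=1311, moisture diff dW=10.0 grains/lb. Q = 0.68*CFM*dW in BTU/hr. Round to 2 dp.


Q = 0.68 * 1311 * 10.0 = 8914.80 BTU/hr

8914.80 BTU/hr


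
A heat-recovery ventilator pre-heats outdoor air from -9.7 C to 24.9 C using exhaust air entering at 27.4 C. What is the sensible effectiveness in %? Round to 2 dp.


eff = (24.9-(-9.7))/(27.4-(-9.7))*100 = 93.26 %

93.26 %


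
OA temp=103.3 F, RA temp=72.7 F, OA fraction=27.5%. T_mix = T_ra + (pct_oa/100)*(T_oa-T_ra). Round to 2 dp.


T_mix = 72.7 + (27.5/100)*(103.3-72.7) = 81.12 F

81.12 F


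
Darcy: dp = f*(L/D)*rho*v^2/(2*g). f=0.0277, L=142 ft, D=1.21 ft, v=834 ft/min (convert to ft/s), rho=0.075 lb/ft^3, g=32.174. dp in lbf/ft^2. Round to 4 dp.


v_fps = 834/60 = 13.9 ft/s
dp = 0.0277*(142/1.21)*0.075*13.9^2/(2*32.174) = 0.7320 lbf/ft^2

0.7320 lbf/ft^2


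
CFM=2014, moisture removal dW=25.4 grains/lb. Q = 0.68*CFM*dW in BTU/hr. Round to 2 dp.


Q = 0.68 * 2014 * 25.4 = 34785.81 BTU/hr

34785.81 BTU/hr


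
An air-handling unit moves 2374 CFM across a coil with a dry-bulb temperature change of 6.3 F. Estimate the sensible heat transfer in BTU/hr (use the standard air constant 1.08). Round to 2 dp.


Q = 1.08 * 2374 * 6.3 = 16152.70 BTU/hr

16152.70 BTU/hr


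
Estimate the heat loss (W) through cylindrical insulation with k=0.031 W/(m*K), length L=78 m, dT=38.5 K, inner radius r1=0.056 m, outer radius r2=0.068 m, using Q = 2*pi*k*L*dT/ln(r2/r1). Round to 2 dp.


Q = 2*pi*0.031*78*38.5/ln(0.068/0.056) = 3012.63 W

3012.63 W


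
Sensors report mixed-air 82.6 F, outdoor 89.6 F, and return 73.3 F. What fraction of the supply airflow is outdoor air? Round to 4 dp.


frac = (82.6 - 73.3) / (89.6 - 73.3) = 0.5706

0.5706


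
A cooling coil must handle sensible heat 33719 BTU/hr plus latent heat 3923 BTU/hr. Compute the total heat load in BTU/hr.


Qt = 33719 + 3923 = 37642 BTU/hr

37642 BTU/hr


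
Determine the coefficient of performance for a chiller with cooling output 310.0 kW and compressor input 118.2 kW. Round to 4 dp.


COP = 310.0 / 118.2 = 2.6227

2.6227


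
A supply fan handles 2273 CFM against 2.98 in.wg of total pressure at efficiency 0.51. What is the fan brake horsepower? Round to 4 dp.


BHP = 2273 * 2.98 / (6356 * 0.51) = 2.0896 hp

2.0896 hp


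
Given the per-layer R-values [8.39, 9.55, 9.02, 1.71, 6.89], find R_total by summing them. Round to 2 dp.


R_total = 8.39 + 9.55 + 9.02 + 1.71 + 6.89 = 35.56

35.56


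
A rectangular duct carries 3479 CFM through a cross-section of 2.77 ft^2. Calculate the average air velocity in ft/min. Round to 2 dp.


V = 3479 / 2.77 = 1255.96 ft/min

1255.96 ft/min


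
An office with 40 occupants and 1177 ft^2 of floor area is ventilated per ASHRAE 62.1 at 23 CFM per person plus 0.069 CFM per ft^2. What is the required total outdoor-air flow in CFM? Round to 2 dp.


Total = 40*23 + 1177*0.069 = 1001.21 CFM

1001.21 CFM


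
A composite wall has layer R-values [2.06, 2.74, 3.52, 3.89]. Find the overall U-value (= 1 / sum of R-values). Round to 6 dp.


R_total = 2.06 + 2.74 + 3.52 + 3.89 = 12.21
U = 1/12.21 = 0.081900

0.081900


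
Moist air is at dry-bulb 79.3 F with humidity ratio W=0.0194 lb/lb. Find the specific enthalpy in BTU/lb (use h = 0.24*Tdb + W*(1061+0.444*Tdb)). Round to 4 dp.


h = 0.24*79.3 + 0.0194*(1061+0.444*79.3) = 40.2985 BTU/lb

40.2985 BTU/lb


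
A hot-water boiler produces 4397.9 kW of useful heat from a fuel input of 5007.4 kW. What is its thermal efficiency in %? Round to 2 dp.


eta = (4397.9/5007.4)*100 = 87.83 %

87.83 %


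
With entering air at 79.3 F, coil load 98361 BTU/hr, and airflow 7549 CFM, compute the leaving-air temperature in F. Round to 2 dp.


dT = 98361/(1.08*7549) = 12.0645
T_leave = 79.3 - 12.0645 = 67.24 F

67.24 F


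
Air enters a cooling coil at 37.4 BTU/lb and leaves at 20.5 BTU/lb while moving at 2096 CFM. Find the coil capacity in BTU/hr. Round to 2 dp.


Q = 4.5 * 2096 * (37.4 - 20.5) = 159400.80 BTU/hr

159400.80 BTU/hr


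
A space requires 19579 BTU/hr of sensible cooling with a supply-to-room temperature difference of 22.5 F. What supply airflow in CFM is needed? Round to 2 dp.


CFM = 19579 / (1.08 * 22.5) = 805.72

805.72 CFM


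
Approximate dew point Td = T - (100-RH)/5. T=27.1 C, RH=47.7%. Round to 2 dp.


Td = 27.1 - (100-47.7)/5 = 16.64 C

16.64 C


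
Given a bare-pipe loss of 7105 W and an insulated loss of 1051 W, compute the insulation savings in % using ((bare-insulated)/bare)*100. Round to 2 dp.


Savings = ((7105-1051)/7105)*100 = 85.21 %

85.21 %


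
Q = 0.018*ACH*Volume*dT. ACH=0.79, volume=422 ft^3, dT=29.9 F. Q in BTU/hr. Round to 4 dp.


Q = 0.018 * 0.79 * 422 * 29.9 = 179.4251 BTU/hr

179.4251 BTU/hr


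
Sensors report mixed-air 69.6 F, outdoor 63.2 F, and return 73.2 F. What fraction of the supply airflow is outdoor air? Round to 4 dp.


frac = (69.6 - 73.2) / (63.2 - 73.2) = 0.3600

0.3600


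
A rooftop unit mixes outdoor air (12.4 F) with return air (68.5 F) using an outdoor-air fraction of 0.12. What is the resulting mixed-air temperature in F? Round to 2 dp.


T_mix = 0.12*12.4 + 0.88*68.5 = 61.77 F

61.77 F


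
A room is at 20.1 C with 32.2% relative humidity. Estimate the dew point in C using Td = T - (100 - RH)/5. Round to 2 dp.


Td = 20.1 - (100-32.2)/5 = 6.54 C

6.54 C


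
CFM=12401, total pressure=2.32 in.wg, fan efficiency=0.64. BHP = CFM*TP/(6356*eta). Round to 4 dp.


BHP = 12401 * 2.32 / (6356 * 0.64) = 7.0726 hp

7.0726 hp


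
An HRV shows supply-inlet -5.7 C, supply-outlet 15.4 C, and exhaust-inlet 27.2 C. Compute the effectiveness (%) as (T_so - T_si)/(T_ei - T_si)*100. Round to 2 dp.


eff = (15.4-(-5.7))/(27.2-(-5.7))*100 = 64.13 %

64.13 %


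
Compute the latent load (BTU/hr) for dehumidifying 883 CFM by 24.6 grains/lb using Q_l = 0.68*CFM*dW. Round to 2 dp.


Q = 0.68 * 883 * 24.6 = 14770.82 BTU/hr

14770.82 BTU/hr


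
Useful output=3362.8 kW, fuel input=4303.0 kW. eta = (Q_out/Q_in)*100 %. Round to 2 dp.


eta = (3362.8/4303.0)*100 = 78.15 %

78.15 %


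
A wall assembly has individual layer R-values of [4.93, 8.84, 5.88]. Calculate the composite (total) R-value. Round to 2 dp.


R_total = 4.93 + 8.84 + 5.88 = 19.65

19.65


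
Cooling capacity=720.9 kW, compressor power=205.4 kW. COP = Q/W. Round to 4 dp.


COP = 720.9 / 205.4 = 3.5097

3.5097


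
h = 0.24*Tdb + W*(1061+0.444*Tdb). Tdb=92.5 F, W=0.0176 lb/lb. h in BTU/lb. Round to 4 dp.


h = 0.24*92.5 + 0.0176*(1061+0.444*92.5) = 41.5964 BTU/lb

41.5964 BTU/lb


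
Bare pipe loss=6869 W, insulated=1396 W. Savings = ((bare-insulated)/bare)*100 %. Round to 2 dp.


Savings = ((6869-1396)/6869)*100 = 79.68 %

79.68 %


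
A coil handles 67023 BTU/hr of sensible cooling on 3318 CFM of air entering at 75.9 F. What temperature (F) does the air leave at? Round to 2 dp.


dT = 67023/(1.08*3318) = 18.7035
T_leave = 75.9 - 18.7035 = 57.20 F

57.20 F


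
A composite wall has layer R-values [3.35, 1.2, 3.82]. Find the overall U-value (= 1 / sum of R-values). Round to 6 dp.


R_total = 3.35 + 1.2 + 3.82 = 8.37
U = 1/8.37 = 0.119474

0.119474


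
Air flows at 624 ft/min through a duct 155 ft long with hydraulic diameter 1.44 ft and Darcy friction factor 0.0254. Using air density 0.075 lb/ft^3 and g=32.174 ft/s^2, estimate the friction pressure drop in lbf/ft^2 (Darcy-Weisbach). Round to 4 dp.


v_fps = 624/60 = 10.4 ft/s
dp = 0.0254*(155/1.44)*0.075*10.4^2/(2*32.174) = 0.3447 lbf/ft^2

0.3447 lbf/ft^2


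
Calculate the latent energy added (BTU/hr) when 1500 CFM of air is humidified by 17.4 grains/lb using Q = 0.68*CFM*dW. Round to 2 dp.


Q = 0.68 * 1500 * 17.4 = 17748.00 BTU/hr

17748.00 BTU/hr


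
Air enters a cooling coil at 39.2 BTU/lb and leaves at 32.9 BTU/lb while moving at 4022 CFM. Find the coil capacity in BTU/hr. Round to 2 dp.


Q = 4.5 * 4022 * (39.2 - 32.9) = 114023.70 BTU/hr

114023.70 BTU/hr


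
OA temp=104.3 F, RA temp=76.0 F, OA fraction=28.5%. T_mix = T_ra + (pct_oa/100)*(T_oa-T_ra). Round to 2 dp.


T_mix = 76.0 + (28.5/100)*(104.3-76.0) = 84.07 F

84.07 F


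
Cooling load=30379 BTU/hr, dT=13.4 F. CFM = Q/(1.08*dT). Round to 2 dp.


CFM = 30379 / (1.08 * 13.4) = 2099.16

2099.16 CFM


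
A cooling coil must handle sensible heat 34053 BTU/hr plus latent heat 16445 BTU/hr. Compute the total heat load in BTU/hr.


Qt = 34053 + 16445 = 50498 BTU/hr

50498 BTU/hr


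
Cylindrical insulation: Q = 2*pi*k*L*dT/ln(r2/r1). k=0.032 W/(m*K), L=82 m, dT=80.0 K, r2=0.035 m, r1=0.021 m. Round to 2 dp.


Q = 2*pi*0.032*82*80.0/ln(0.035/0.021) = 2582.03 W

2582.03 W


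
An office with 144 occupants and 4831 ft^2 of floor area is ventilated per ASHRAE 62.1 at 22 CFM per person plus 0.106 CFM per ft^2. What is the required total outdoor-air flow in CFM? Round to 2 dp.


Total = 144*22 + 4831*0.106 = 3680.09 CFM

3680.09 CFM


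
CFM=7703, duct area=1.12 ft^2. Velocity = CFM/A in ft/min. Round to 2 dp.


V = 7703 / 1.12 = 6877.68 ft/min

6877.68 ft/min


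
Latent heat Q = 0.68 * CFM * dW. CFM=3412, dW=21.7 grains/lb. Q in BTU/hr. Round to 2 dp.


Q = 0.68 * 3412 * 21.7 = 50347.47 BTU/hr

50347.47 BTU/hr


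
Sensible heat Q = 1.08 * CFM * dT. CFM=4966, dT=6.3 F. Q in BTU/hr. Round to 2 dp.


Q = 1.08 * 4966 * 6.3 = 33788.66 BTU/hr

33788.66 BTU/hr


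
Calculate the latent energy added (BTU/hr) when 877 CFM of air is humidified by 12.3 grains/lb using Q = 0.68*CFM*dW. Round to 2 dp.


Q = 0.68 * 877 * 12.3 = 7335.23 BTU/hr

7335.23 BTU/hr


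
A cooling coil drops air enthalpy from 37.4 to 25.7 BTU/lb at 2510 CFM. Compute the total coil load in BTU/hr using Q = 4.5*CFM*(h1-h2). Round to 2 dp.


Q = 4.5 * 2510 * (37.4 - 25.7) = 132151.50 BTU/hr

132151.50 BTU/hr


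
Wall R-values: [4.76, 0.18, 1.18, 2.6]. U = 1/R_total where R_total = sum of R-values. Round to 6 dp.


R_total = 4.76 + 0.18 + 1.18 + 2.6 = 8.72
U = 1/8.72 = 0.114679

0.114679


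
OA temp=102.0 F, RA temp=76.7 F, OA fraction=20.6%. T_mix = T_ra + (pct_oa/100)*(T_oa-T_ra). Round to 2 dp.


T_mix = 76.7 + (20.6/100)*(102.0-76.7) = 81.91 F

81.91 F


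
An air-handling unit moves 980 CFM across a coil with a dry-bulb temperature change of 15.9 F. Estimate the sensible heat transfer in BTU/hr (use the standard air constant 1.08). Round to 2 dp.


Q = 1.08 * 980 * 15.9 = 16828.56 BTU/hr

16828.56 BTU/hr


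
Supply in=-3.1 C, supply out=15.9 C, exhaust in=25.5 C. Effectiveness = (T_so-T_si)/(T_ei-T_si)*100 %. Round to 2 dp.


eff = (15.9-(-3.1))/(25.5-(-3.1))*100 = 66.43 %

66.43 %


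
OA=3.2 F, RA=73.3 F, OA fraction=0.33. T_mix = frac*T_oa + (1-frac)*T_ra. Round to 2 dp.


T_mix = 0.33*3.2 + 0.67*73.3 = 50.17 F

50.17 F


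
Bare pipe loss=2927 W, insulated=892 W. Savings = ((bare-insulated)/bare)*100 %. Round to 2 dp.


Savings = ((2927-892)/2927)*100 = 69.53 %

69.53 %


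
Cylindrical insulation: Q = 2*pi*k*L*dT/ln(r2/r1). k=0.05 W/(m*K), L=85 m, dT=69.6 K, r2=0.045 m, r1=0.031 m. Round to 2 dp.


Q = 2*pi*0.05*85*69.6/ln(0.045/0.031) = 4987.09 W

4987.09 W


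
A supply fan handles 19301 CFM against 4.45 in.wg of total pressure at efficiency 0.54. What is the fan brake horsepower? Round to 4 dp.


BHP = 19301 * 4.45 / (6356 * 0.54) = 25.0243 hp

25.0243 hp


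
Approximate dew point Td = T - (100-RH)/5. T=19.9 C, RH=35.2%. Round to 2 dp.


Td = 19.9 - (100-35.2)/5 = 6.94 C

6.94 C


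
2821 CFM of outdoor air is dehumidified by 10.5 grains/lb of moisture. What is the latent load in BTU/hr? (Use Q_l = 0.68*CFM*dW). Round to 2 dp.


Q = 0.68 * 2821 * 10.5 = 20141.94 BTU/hr

20141.94 BTU/hr


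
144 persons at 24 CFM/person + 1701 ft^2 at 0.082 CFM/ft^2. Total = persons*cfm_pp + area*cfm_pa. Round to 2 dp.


Total = 144*24 + 1701*0.082 = 3595.48 CFM

3595.48 CFM


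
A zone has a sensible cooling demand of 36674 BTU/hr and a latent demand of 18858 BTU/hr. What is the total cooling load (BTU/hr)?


Qt = 36674 + 18858 = 55532 BTU/hr

55532 BTU/hr


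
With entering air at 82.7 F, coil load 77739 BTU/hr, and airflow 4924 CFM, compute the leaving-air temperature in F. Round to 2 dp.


dT = 77739/(1.08*4924) = 14.6183
T_leave = 82.7 - 14.6183 = 68.08 F

68.08 F


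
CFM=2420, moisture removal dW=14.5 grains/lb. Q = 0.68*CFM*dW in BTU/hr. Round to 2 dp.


Q = 0.68 * 2420 * 14.5 = 23861.20 BTU/hr

23861.20 BTU/hr


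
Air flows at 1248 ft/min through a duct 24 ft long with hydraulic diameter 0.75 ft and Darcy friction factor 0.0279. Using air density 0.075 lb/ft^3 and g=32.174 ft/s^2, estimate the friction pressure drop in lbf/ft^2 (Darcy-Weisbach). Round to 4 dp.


v_fps = 1248/60 = 20.8 ft/s
dp = 0.0279*(24/0.75)*0.075*20.8^2/(2*32.174) = 0.4502 lbf/ft^2

0.4502 lbf/ft^2


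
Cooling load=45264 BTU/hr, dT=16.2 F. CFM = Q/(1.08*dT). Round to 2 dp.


CFM = 45264 / (1.08 * 16.2) = 2587.11

2587.11 CFM


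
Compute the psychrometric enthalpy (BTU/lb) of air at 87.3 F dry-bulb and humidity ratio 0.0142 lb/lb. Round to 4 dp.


h = 0.24*87.3 + 0.0142*(1061+0.444*87.3) = 36.5686 BTU/lb

36.5686 BTU/lb


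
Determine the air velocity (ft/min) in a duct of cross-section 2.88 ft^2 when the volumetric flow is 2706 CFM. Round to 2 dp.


V = 2706 / 2.88 = 939.58 ft/min

939.58 ft/min


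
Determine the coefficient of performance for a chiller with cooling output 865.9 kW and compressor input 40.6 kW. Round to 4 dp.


COP = 865.9 / 40.6 = 21.3276

21.3276


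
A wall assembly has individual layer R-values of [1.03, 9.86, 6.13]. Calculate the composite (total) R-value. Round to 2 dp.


R_total = 1.03 + 9.86 + 6.13 = 17.02

17.02


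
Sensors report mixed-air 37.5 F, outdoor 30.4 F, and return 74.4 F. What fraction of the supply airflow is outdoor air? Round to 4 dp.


frac = (37.5 - 74.4) / (30.4 - 74.4) = 0.8386

0.8386


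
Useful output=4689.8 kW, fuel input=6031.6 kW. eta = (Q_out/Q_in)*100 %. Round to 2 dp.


eta = (4689.8/6031.6)*100 = 77.75 %

77.75 %


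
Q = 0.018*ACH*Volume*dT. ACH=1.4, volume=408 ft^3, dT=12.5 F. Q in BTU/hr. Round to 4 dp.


Q = 0.018 * 1.4 * 408 * 12.5 = 128.5200 BTU/hr

128.5200 BTU/hr


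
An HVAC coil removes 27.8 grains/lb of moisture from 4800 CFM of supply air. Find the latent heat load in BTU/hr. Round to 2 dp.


Q = 0.68 * 4800 * 27.8 = 90739.20 BTU/hr

90739.20 BTU/hr


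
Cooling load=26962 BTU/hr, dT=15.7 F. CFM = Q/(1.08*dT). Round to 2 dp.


CFM = 26962 / (1.08 * 15.7) = 1590.12

1590.12 CFM


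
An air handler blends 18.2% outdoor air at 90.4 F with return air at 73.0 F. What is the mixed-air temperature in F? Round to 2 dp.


T_mix = 73.0 + (18.2/100)*(90.4-73.0) = 76.17 F

76.17 F


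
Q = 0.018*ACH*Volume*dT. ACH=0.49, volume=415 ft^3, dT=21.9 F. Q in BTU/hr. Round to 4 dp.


Q = 0.018 * 0.49 * 415 * 21.9 = 80.1606 BTU/hr

80.1606 BTU/hr


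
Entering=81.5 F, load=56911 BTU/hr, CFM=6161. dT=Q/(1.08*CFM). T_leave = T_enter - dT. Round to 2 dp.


dT = 56911/(1.08*6161) = 8.5531
T_leave = 81.5 - 8.5531 = 72.95 F

72.95 F


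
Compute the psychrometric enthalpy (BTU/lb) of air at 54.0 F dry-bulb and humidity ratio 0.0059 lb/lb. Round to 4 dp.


h = 0.24*54.0 + 0.0059*(1061+0.444*54.0) = 19.3614 BTU/lb

19.3614 BTU/lb


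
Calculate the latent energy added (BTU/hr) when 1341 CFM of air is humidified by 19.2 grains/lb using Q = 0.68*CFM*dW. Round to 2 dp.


Q = 0.68 * 1341 * 19.2 = 17508.10 BTU/hr

17508.10 BTU/hr
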